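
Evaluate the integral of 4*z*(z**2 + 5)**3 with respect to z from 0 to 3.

Let u = z**2 + 5, so du = 2*z dz. When z = 0, u = 5; when z = 3, u = 14.
The integral becomes 2·∫ u**3 du from 5 to 14, with antiderivative u**4/2.
Back in z: F(z) = (z**2 + 5)**4/2.
Then F(3) - F(0) = (19208) - (625/2) = 37791/2.

37791/2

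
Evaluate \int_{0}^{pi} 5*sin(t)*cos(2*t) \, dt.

-10/3

Use the identity sin(t)cos(2*t) = [sin(3*t) + sin(-t)]/2.
An antiderivative is F(t) = 5*cos(t)/2 - 5*cos(3*t)/6.
Then F(pi) - F(0) = (-5/3) - (5/3) = -10/3.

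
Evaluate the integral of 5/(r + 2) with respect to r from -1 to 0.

log(32)

An antiderivative is F(r) = 5*log(r + 2).
Then F(0) - F(-1) = (log(32)) - (0) = log(32).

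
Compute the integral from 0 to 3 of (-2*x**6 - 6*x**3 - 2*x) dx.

-10575/14

By the power rule, an antiderivative is F(x) = -2*x**7/7 - 3*x**4/2 - x**2.
Then F(3) - F(0) = (-10575/14) - (0) = -10575/14.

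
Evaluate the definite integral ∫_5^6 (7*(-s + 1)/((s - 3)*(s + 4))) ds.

-5*log(5) - 3*log(2) + 8*log(3)

Factor the denominator: s**2 + s - 12 = (s + 4)(s - 3).
Partial fractions: 7*(-s + 1)/((s - 3)*(s + 4)) = -5/(s + 4) - 2/(s - 3).
An antiderivative is F(s) = -2*log(s - 3) - 5*log(s + 4).
Then F(6) - F(5) = (-5*log(5) - 5*log(2) - 2*log(3)) - (-10*log(3) - 2*log(2)) = -5*log(5) - 3*log(2) + 8*log(3).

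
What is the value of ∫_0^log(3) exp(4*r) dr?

20

Let u = exp(r), so du = exp(r) dr. When r = 0, u = 1; when r = log(3), u = 3.
The integral becomes ∫ u**3 du from 1 to 3, with antiderivative u**4/4.
Back in r: F(r) = exp(4*r)/4.
Then F(log(3)) - F(0) = (81/4) - (1/4) = 20.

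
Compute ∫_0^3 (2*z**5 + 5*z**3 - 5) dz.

1317/4

By the power rule, an antiderivative is F(z) = z**6/3 + 5*z**4/4 - 5*z.
Then F(3) - F(0) = (1317/4) - (0) = 1317/4.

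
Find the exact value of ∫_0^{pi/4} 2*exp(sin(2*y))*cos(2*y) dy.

Let u = sin(2*y), so du = 2*cos(2*y) dy. When y = 0, u = 0; when y = pi/4, u = 1.
The integral becomes ∫ exp(u) du from 0 to 1, with antiderivative exp(u).
Back in y: F(y) = exp(sin(2*y)).
Then F(pi/4) - F(0) = (E) - (1) = -1 + E.

-1 + E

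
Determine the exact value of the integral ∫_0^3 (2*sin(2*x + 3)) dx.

cos(3) - cos(9)

Let u = 2*x + 3, so du = 2 dx. When x = 0, u = 3; when x = 3, u = 9.
The integral becomes ∫ sin(u) du from 3 to 9, with antiderivative -cos(u).
Back in x: F(x) = -cos(2*x + 3).
Then F(3) - F(0) = (-cos(9)) - (-cos(3)) = cos(3) - cos(9).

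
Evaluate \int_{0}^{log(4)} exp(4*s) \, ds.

Let u = exp(s), so du = exp(s) ds. When s = 0, u = 1; when s = log(4), u = 4.
The integral becomes ∫ u**3 du from 1 to 4, with antiderivative u**4/4.
Back in s: F(s) = exp(4*s)/4.
Then F(log(4)) - F(0) = (64) - (1/4) = 255/4.

255/4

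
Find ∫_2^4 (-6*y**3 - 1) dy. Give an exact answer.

-362

By the power rule, an antiderivative is F(y) = -3*y**4/2 - y.
Then F(4) - F(2) = (-388) - (-26) = -362.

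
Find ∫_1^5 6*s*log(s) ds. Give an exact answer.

Integrate by parts once (u = ln s, dv = 6*s ds).
An antiderivative is F(s) = 3*s**2*(2*log(s) - 1)/2.
Then F(5) - F(1) = (-75/2 + 75*log(5)) - (-3/2) = -36 + 75*log(5).

-36 + 75*log(5)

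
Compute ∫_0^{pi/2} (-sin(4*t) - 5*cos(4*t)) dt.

An antiderivative is F(t) = -5*sin(4*t)/4 + cos(4*t)/4.
Then F(pi/2) - F(0) = (1/4) - (1/4) = 0.

0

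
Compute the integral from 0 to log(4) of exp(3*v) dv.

21

Let u = exp(v), so du = exp(v) dv. When v = 0, u = 1; when v = log(4), u = 4.
The integral becomes ∫ u**2 du from 1 to 4, with antiderivative u**3/3.
Back in v: F(v) = exp(3*v)/3.
Then F(log(4)) - F(0) = (64/3) - (1/3) = 21.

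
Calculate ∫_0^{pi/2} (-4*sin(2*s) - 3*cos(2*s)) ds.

An antiderivative is F(s) = -3*sin(2*s)/2 + 2*cos(2*s).
Then F(pi/2) - F(0) = (-2) - (2) = -4.

-4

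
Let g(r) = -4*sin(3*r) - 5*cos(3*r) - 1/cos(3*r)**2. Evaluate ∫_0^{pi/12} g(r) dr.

An antiderivative is F(r) = -5*sin(3*r)/3 + 4*cos(3*r)/3 - tan(3*r)/3.
Then F(pi/12) - F(0) = (-1/3 - sqrt(2)/6) - (4/3) = -5/3 - sqrt(2)/6.

-5/3 - sqrt(2)/6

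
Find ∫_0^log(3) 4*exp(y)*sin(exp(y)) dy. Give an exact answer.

4*cos(1) - 4*cos(3)

Let u = exp(y), so du = exp(y) dy. When y = 0, u = 1; when y = log(3), u = 3.
The integral becomes 4·∫ sin(u) du from 1 to 3, with antiderivative -4*cos(u).
Back in y: F(y) = -4*cos(exp(y)).
Then F(log(3)) - F(0) = (-4*cos(3)) - (-4*cos(1)) = 4*cos(1) - 4*cos(3).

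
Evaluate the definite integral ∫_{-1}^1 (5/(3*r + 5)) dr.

An antiderivative is F(r) = 5*log(3*r + 5)/3.
Then F(1) - F(-1) = (log(32)) - (5*log(2)/3) = 10*log(2)/3.

10*log(2)/3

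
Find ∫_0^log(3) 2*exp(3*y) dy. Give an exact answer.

52/3

Let u = exp(y), so du = exp(y) dy. When y = 0, u = 1; when y = log(3), u = 3.
The integral becomes 2·∫ u**2 du from 1 to 3, with antiderivative 2*u**3/3.
Back in y: F(y) = 2*exp(3*y)/3.
Then F(log(3)) - F(0) = (18) - (2/3) = 52/3.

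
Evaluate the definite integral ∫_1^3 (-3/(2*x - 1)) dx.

-3*log(5)/2

An antiderivative is F(x) = -3*log(2*x - 1)/2.
Then F(3) - F(1) = (-3*log(5)/2) - (0) = -3*log(5)/2.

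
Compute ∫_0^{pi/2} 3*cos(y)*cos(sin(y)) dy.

Let u = sin(y), so du = cos(y) dy. When y = 0, u = 0; when y = pi/2, u = 1.
The integral becomes 3·∫ cos(u) du from 0 to 1, with antiderivative 3*sin(u).
Back in y: F(y) = 3*sin(sin(y)).
Then F(pi/2) - F(0) = (3*sin(1)) - (0) = 3*sin(1).

3*sin(1)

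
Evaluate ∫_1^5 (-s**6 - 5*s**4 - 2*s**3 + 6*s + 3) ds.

-101588/7

By the power rule, an antiderivative is F(s) = -s**7/7 - s**5 - s**4/2 + 3*s**2 + 3*s.
Then F(5) - F(1) = (-203115/14) - (61/14) = -101588/7.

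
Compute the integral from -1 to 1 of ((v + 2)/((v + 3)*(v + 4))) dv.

Factor the denominator: v**2 + 7*v + 12 = (v + 4)(v + 3).
Partial fractions: (v + 2)/((v + 3)*(v + 4)) = 2/(v + 4) - 1/(v + 3).
An antiderivative is F(v) = -log(v + 3) + 2*log(v + 4).
Then F(1) - F(-1) = (log(25/4)) - (log(9/2)) = log(25/18).

log(25/18)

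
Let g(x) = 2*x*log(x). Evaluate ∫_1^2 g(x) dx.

-3/2 + log(16)

Integrate by parts once (u = ln x, dv = 2*x dx).
An antiderivative is F(x) = x**2*(2*log(x) - 1)/2.
Then F(2) - F(1) = (-2 + log(16)) - (-1/2) = -3/2 + log(16).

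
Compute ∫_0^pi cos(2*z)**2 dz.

pi/2

Use the identity cos^2(2*z) = (1 + cos(4*z))/2.
An antiderivative is F(z) = z/2 + sin(4*z)/8.
Then F(pi) - F(0) = (pi/2) - (0) = pi/2.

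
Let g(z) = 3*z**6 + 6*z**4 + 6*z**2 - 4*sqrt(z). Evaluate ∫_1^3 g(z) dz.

134602/105 - 8*sqrt(3)

By the power rule, an antiderivative is F(z) = 3*z**7/7 + 6*z**5/5 - 8*z**(3/2)/3 + 2*z**3.
Then F(3) - F(1) = (44901/35 - 8*sqrt(3)) - (101/105) = 134602/105 - 8*sqrt(3).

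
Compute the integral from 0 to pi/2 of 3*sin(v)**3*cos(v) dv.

3/4

Let u = sin(v), so du = cos(v) dv. When v = 0, u = 0; when v = pi/2, u = 1.
The integral becomes 3·∫ u**3 du from 0 to 1, with antiderivative 3*u**4/4.
Back in v: F(v) = 3*sin(v)**4/4.
Then F(pi/2) - F(0) = (3/4) - (0) = 3/4.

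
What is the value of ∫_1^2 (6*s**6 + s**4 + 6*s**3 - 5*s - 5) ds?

4377/35

By the power rule, an antiderivative is F(s) = 6*s**7/7 + s**5/5 + 3*s**4/2 - 5*s**2/2 - 5*s.
Then F(2) - F(1) = (4204/35) - (-173/35) = 4377/35.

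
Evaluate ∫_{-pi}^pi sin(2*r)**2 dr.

Use the identity sin^2(2*r) = (1 - cos(4*r))/2.
An antiderivative is F(r) = r/2 - sin(4*r)/8.
Then F(pi) - F(-pi) = (pi/2) - (-pi/2) = pi.

pi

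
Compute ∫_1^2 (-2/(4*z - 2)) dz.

An antiderivative is F(z) = -log(4*z - 2)/2.
Then F(2) - F(1) = (-log(6)/2) - (-log(2)/2) = -log(6)/2 + log(2)/2.

-log(6)/2 + log(2)/2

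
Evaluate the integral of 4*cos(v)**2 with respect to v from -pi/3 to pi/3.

sqrt(3) + 4*pi/3

Use the identity cos^2(v) = (1 + cos(2*v))/2.
An antiderivative is F(v) = 2*v + sin(2*v).
Then F(pi/3) - F(-pi/3) = (sqrt(3)/2 + 2*pi/3) - (-2*pi/3 - sqrt(3)/2) = sqrt(3) + 4*pi/3.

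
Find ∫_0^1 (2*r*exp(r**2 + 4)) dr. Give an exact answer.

Let u = r**2 + 4, so du = 2*r dr. When r = 0, u = 4; when r = 1, u = 5.
The integral becomes ∫ exp(u) du from 4 to 5, with antiderivative exp(u).
Back in r: F(r) = exp(r**2 + 4).
Then F(1) - F(0) = (exp(5)) - (exp(4)) = -exp(4) + exp(5).

-exp(4) + exp(5)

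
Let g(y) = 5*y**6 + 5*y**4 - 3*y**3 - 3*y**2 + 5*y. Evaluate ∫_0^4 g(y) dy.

By the power rule, an antiderivative is F(y) = 5*y**7/7 + y**5 - 3*y**4/4 - y**3 + 5*y**2/2.
Then F(4) - F(0) = (87576/7) - (0) = 87576/7.

87576/7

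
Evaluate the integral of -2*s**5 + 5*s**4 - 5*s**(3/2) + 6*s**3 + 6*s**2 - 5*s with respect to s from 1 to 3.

460/3 - 18*sqrt(3)

By the power rule, an antiderivative is F(s) = -s**6/3 - 2*s**(5/2) + s**5 + 3*s**4/2 + 2*s**3 - 5*s**2/2.
Then F(3) - F(1) = (153 - 18*sqrt(3)) - (-1/3) = 460/3 - 18*sqrt(3).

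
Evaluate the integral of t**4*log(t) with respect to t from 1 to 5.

Integrate by parts once (u = ln t, dv = t**4 dt).
An antiderivative is F(t) = t**5*(5*log(t) - 1)/25.
Then F(5) - F(1) = (-125 + 625*log(5)) - (-1/25) = -3124/25 + 625*log(5).

-3124/25 + 625*log(5)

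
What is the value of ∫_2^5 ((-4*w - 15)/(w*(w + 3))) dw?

-6*log(5) + 8*log(2)

Factor the denominator: w**2 + 3*w = (w + 3)w.
Partial fractions: (-4*w - 15)/(w*(w + 3)) = 1/(w + 3) - 5/w.
An antiderivative is F(w) = -5*log(w) + log(w + 3).
Then F(5) - F(2) = (-5*log(5) + 3*log(2)) - (log(5/32)) = -6*log(5) + 8*log(2).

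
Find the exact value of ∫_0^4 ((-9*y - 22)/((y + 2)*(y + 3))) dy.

Factor the denominator: y**2 + 5*y + 6 = (y + 3)(y + 2).
Partial fractions: (-9*y - 22)/((y + 2)*(y + 3)) = -5/(y + 3) - 4/(y + 2).
An antiderivative is F(y) = -4*log(y + 2) - 5*log(y + 3).
Then F(4) - F(0) = (-5*log(7) - 4*log(3) - 4*log(2)) - (-5*log(3) - 4*log(2)) = -5*log(7) + log(3).

-5*log(7) + log(3)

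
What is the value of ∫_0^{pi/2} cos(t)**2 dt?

pi/4

Use the identity cos^2(t) = (1 + cos(2*t))/2.
An antiderivative is F(t) = t/2 + sin(2*t)/4.
Then F(pi/2) - F(0) = (pi/4) - (0) = pi/4.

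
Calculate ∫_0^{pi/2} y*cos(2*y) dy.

Integrate by parts once (u = y, dv = cos(2*y) dy).
An antiderivative is F(y) = y*sin(2*y)/2 + cos(2*y)/4.
Then F(pi/2) - F(0) = (-1/4) - (1/4) = -1/2.

-1/2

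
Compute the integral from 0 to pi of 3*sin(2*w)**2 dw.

3*pi/2

Use the identity sin^2(2*w) = (1 - cos(4*w))/2.
An antiderivative is F(w) = 3*w/2 - 3*sin(4*w)/8.
Then F(pi) - F(0) = (3*pi/2) - (0) = 3*pi/2.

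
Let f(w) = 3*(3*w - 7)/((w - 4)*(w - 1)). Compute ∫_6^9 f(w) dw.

log(5) + 7*log(2)

Factor the denominator: w**2 - 5*w + 4 = (w - 1)(w - 4).
Partial fractions: 3*(3*w - 7)/((w - 4)*(w - 1)) = 4/(w - 1) + 5/(w - 4).
An antiderivative is F(w) = 5*log(w - 4) + 4*log(w - 1).
Then F(9) - F(6) = (5*log(5) + 12*log(2)) - (5*log(2) + 4*log(5)) = log(5) + 7*log(2).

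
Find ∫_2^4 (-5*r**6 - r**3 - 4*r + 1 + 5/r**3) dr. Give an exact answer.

-2619223/224

By the power rule, an antiderivative is F(r) = -5*r**7/7 - r**4/4 - 2*r**2 + r - 5/(2*r**2).
Then F(4) - F(2) = (-2642083/224) - (-5715/56) = -2619223/224.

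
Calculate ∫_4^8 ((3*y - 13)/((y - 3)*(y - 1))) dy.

-5*log(3) - 2*log(5) + 5*log(7)

Factor the denominator: y**2 - 4*y + 3 = (y - 1)(y - 3).
Partial fractions: (3*y - 13)/((y - 3)*(y - 1)) = 5/(y - 1) - 2/(y - 3).
An antiderivative is F(y) = -2*log(y - 3) + 5*log(y - 1).
Then F(8) - F(4) = (-2*log(5) + 5*log(7)) - (5*log(3)) = -5*log(3) - 2*log(5) + 5*log(7).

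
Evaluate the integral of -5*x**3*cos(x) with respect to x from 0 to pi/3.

Integrate by parts 3 times (u = x^3, dv = -5*cos(x) dx).
An antiderivative is F(x) = -5*x**3*sin(x) - 15*x**2*cos(x) + 30*x*sin(x) + 30*cos(x).
Then F(pi/3) - F(0) = (-5*pi**2/6 - 5*sqrt(3)*pi**3/54 + 15 + 5*sqrt(3)*pi) - (30) = -15 - 5*pi**2/6 - 5*sqrt(3)*pi**3/54 + 5*sqrt(3)*pi.

-15 - 5*pi**2/6 - 5*sqrt(3)*pi**3/54 + 5*sqrt(3)*pi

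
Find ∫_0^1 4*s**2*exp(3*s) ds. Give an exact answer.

-8/27 + 20*exp(3)/27

Integrate by parts twice (u = s^2, dv = 4*exp(3*s) ds).
An antiderivative is F(s) = (36*s**2 - 24*s + 8)*exp(3*s)/27.
Then F(1) - F(0) = (20*exp(3)/27) - (8/27) = -8/27 + 20*exp(3)/27.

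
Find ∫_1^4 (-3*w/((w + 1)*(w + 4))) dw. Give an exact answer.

-13*log(2) + 5*log(5)

Factor the denominator: w**2 + 5*w + 4 = (w + 4)(w + 1).
Partial fractions: -3*w/((w + 1)*(w + 4)) = -4/(w + 4) + 1/(w + 1).
An antiderivative is F(w) = log(w + 1) - 4*log(w + 4).
Then F(4) - F(1) = (-12*log(2) + log(5)) - (-4*log(5) + log(2)) = -13*log(2) + 5*log(5).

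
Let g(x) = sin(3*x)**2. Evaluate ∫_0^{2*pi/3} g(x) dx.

Use the identity sin^2(3*x) = (1 - cos(6*x))/2.
An antiderivative is F(x) = x/2 - sin(6*x)/12.
Then F(2*pi/3) - F(0) = (pi/3) - (0) = pi/3.

pi/3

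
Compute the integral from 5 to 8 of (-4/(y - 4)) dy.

An antiderivative is F(y) = -4*log(y - 4).
Then F(8) - F(5) = (-8*log(2)) - (0) = -8*log(2).

-8*log(2)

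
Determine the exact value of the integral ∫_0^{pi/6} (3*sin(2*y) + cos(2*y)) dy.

An antiderivative is F(y) = sin(2*y)/2 - 3*cos(2*y)/2.
Then F(pi/6) - F(0) = (-3/4 + sqrt(3)/4) - (-3/2) = sqrt(3)/4 + 3/4.

sqrt(3)/4 + 3/4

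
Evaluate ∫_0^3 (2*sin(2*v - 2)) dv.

cos(2) - cos(4)

Let u = 2*v - 2, so du = 2 dv. When v = 0, u = -2; when v = 3, u = 4.
The integral becomes ∫ sin(u) du from -2 to 4, with antiderivative -cos(u).
Back in v: F(v) = -cos(2*v - 2).
Then F(3) - F(0) = (-cos(4)) - (-cos(2)) = cos(2) - cos(4).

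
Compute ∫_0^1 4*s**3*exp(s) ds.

Integrate by parts 3 times (u = s^3, dv = 4*exp(s) ds).
An antiderivative is F(s) = (4*s**3 - 12*s**2 + 24*s - 24)*exp(s).
Then F(1) - F(0) = (-8*E) - (-24) = 24 - 8*E.

24 - 8*E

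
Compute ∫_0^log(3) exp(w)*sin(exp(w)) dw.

Let u = exp(w), so du = exp(w) dw. When w = 0, u = 1; when w = log(3), u = 3.
The integral becomes ∫ sin(u) du from 1 to 3, with antiderivative -cos(u).
Back in w: F(w) = -cos(exp(w)).
Then F(log(3)) - F(0) = (-cos(3)) - (-cos(1)) = cos(1) - cos(3).

cos(1) - cos(3)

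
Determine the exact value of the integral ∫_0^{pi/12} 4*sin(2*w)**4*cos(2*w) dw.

1/80

Let u = sin(2*w), so du = 2*cos(2*w) dw. When w = 0, u = 0; when w = pi/12, u = 1/2.
The integral becomes 2·∫ u**4 du from 0 to 1/2, with antiderivative 2*u**5/5.
Back in w: F(w) = 2*sin(2*w)**5/5.
Then F(pi/12) - F(0) = (1/80) - (0) = 1/80.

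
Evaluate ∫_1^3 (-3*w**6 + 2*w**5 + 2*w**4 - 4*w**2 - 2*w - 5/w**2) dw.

By the power rule, an antiderivative is F(w) = -3*w**7/7 + w**6/3 + 2*w**5/5 - 4*w**3/3 - w**2 + 5/w.
Then F(3) - F(1) = (-67244/105) - (104/35) = -67556/105.

-67556/105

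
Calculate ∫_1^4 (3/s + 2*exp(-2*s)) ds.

-exp(-8) + exp(-2) + 6*log(2)

An antiderivative is F(s) = 3*log(s) - exp(-2*s).
Then F(4) - F(1) = (-exp(-8) + 6*log(2)) - (-exp(-2)) = -exp(-8) + exp(-2) + 6*log(2).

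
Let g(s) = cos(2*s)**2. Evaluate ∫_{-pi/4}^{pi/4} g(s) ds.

Use the identity cos^2(2*s) = (1 + cos(4*s))/2.
An antiderivative is F(s) = s/2 + sin(4*s)/8.
Then F(pi/4) - F(-pi/4) = (pi/8) - (-pi/8) = pi/4.

pi/4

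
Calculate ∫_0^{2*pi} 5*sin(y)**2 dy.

5*pi

Use the identity sin^2(y) = (1 - cos(2*y))/2.
An antiderivative is F(y) = 5*y/2 - 5*sin(2*y)/4.
Then F(2*pi) - F(0) = (5*pi) - (0) = 5*pi.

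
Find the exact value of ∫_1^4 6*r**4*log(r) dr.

-6138/25 + 12288*log(2)/5

Integrate by parts once (u = ln r, dv = 6*r**4 dr).
An antiderivative is F(r) = 6*r**5*(5*log(r) - 1)/25.
Then F(4) - F(1) = (-6144/25 + 12288*log(2)/5) - (-6/25) = -6138/25 + 12288*log(2)/5.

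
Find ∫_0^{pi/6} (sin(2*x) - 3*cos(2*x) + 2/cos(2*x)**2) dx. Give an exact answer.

1/4 + sqrt(3)/4

An antiderivative is F(x) = -3*sin(2*x)/2 - cos(2*x)/2 + tan(2*x).
Then F(pi/6) - F(0) = (-1/4 + sqrt(3)/4) - (-1/2) = 1/4 + sqrt(3)/4.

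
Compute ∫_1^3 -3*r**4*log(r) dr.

726/25 - 729*log(3)/5

Integrate by parts once (u = ln r, dv = -3*r**4 dr).
An antiderivative is F(r) = -3*r**5*(5*log(r) - 1)/25.
Then F(3) - F(1) = (729/25 - 729*log(3)/5) - (3/25) = 726/25 - 729*log(3)/5.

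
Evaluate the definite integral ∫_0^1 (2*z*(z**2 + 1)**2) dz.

7/3

Let u = z**2 + 1, so du = 2*z dz. When z = 0, u = 1; when z = 1, u = 2.
The integral becomes ∫ u**2 du from 1 to 2, with antiderivative u**3/3.
Back in z: F(z) = (z**2 + 1)**3/3.
Then F(1) - F(0) = (8/3) - (1/3) = 7/3.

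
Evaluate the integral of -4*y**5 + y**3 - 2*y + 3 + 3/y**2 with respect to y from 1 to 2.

By the power rule, an antiderivative is F(y) = -2*y**6/3 + y**4/4 - y**2 + 3*y - 3/y.
Then F(2) - F(1) = (-229/6) - (-17/12) = -147/4.

-147/4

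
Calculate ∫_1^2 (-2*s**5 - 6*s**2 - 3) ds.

-38

By the power rule, an antiderivative is F(s) = -s**6/3 - 2*s**3 - 3*s.
Then F(2) - F(1) = (-130/3) - (-16/3) = -38.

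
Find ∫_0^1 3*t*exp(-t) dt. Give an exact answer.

3 - 6*exp(-1)

Integrate by parts once (u = t, dv = 3*exp(-t) dt).
An antiderivative is F(t) = (-3*t - 3)*exp(-t).
Then F(1) - F(0) = (-6*exp(-1)) - (-3) = 3 - 6*exp(-1).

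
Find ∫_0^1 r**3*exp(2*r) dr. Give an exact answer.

Integrate by parts 3 times (u = r^3, dv = exp(2*r) dr).
An antiderivative is F(r) = (4*r**3 - 6*r**2 + 6*r - 3)*exp(2*r)/8.
Then F(1) - F(0) = (exp(2)/8) - (-3/8) = 3/8 + exp(2)/8.

3/8 + exp(2)/8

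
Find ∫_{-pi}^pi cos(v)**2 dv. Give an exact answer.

pi

Use the identity cos^2(v) = (1 + cos(2*v))/2.
An antiderivative is F(v) = v/2 + sin(2*v)/4.
Then F(pi) - F(-pi) = (pi/2) - (-pi/2) = pi.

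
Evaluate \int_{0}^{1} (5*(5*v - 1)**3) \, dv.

Let u = 5*v - 1, so du = 5 dv. When v = 0, u = -1; when v = 1, u = 4.
The integral becomes ∫ u**3 du from -1 to 4, with antiderivative u**4/4.
Back in v: F(v) = (5*v - 1)**4/4.
Then F(1) - F(0) = (64) - (1/4) = 255/4.

255/4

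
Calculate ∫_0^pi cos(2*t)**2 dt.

pi/2

Use the identity cos^2(2*t) = (1 + cos(4*t))/2.
An antiderivative is F(t) = t/2 + sin(4*t)/8.
Then F(pi) - F(0) = (pi/2) - (0) = pi/2.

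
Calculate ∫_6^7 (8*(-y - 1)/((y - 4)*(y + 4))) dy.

Factor the denominator: y**2 - 16 = (y + 4)(y - 4).
Partial fractions: 8*(-y - 1)/((y - 4)*(y + 4)) = -3/(y + 4) - 5/(y - 4).
An antiderivative is F(y) = -5*log(y - 4) - 3*log(y + 4).
Then F(7) - F(6) = (-3*log(11) - 5*log(3)) - (-8*log(2) - 3*log(5)) = -3*log(11) - 5*log(3) + 3*log(5) + 8*log(2).

-3*log(11) - 5*log(3) + 3*log(5) + 8*log(2)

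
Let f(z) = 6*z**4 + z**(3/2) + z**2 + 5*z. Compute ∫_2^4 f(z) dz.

By the power rule, an antiderivative is F(z) = 2*z**(5/2)/5 + 6*z**5/5 + z**3/3 + 5*z**2/2.
Then F(4) - F(2) = (19544/15) - (8*sqrt(2)/5 + 766/15) = 18778/15 - 8*sqrt(2)/5.

18778/15 - 8*sqrt(2)/5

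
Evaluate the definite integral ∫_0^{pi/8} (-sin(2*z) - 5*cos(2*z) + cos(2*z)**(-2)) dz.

-sqrt(2)

An antiderivative is F(z) = -5*sin(2*z)/2 + cos(2*z)/2 + tan(2*z)/2.
Then F(pi/8) - F(0) = (1/2 - sqrt(2)) - (1/2) = -sqrt(2).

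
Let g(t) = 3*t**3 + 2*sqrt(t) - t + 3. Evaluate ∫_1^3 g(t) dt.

By the power rule, an antiderivative is F(t) = 3*t**4/4 + 4*t**(3/2)/3 - t**2/2 + 3*t.
Then F(3) - F(1) = (4*sqrt(3) + 261/4) - (55/12) = 4*sqrt(3) + 182/3.

4*sqrt(3) + 182/3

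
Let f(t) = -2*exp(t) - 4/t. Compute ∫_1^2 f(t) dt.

-2*exp(2) - 4*log(2) + 2*exp(1)

An antiderivative is F(t) = -2*exp(t) - 4*log(t).
Then F(2) - F(1) = (-2*exp(2) - log(16)) - (-2*exp(1)) = -2*exp(2) - 4*log(2) + 2*exp(1).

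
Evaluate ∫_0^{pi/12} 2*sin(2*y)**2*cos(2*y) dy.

1/24

Let u = sin(2*y), so du = 2*cos(2*y) dy. When y = 0, u = 0; when y = pi/12, u = 1/2.
The integral becomes ∫ u**2 du from 0 to 1/2, with antiderivative u**3/3.
Back in y: F(y) = sin(2*y)**3/3.
Then F(pi/12) - F(0) = (1/24) - (0) = 1/24.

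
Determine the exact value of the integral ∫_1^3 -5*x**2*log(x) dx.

130/9 - 45*log(3)

Integrate by parts once (u = ln x, dv = -5*x**2 dx).
An antiderivative is F(x) = -5*x**3*(3*log(x) - 1)/9.
Then F(3) - F(1) = (15 - 45*log(3)) - (5/9) = 130/9 - 45*log(3).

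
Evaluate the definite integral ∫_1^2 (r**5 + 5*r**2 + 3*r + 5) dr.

By the power rule, an antiderivative is F(r) = r**6/6 + 5*r**3/3 + 3*r**2/2 + 5*r.
Then F(2) - F(1) = (40) - (25/3) = 95/3.

95/3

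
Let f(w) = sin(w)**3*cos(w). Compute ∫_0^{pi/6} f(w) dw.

Let u = sin(w), so du = cos(w) dw. When w = 0, u = 0; when w = pi/6, u = 1/2.
The integral becomes ∫ u**3 du from 0 to 1/2, with antiderivative u**4/4.
Back in w: F(w) = sin(w)**4/4.
Then F(pi/6) - F(0) = (1/64) - (0) = 1/64.

1/64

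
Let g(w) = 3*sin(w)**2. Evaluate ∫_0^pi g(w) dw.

3*pi/2

Use the identity sin^2(w) = (1 - cos(2*w))/2.
An antiderivative is F(w) = 3*w/2 - 3*sin(2*w)/4.
Then F(pi) - F(0) = (3*pi/2) - (0) = 3*pi/2.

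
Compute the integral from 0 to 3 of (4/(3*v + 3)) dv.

8*log(2)/3

An antiderivative is F(v) = 4*log(3*v + 3)/3.
Then F(3) - F(0) = (4*log(12)/3) - (4*log(3)/3) = 8*log(2)/3.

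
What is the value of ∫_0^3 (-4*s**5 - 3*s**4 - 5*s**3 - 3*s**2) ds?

By the power rule, an antiderivative is F(s) = -2*s**6/3 - 3*s**5/5 - 5*s**4/4 - s**3.
Then F(3) - F(0) = (-15201/20) - (0) = -15201/20.

-15201/20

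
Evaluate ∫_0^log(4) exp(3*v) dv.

Let u = exp(v), so du = exp(v) dv. When v = 0, u = 1; when v = log(4), u = 4.
The integral becomes ∫ u**2 du from 1 to 4, with antiderivative u**3/3.
Back in v: F(v) = exp(3*v)/3.
Then F(log(4)) - F(0) = (64/3) - (1/3) = 21.

21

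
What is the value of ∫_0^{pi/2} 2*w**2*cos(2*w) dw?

Integrate by parts twice (u = w^2, dv = 2*cos(2*w) dw).
An antiderivative is F(w) = w**2*sin(2*w) + w*cos(2*w) - sin(2*w)/2.
Then F(pi/2) - F(0) = (-pi/2) - (0) = -pi/2.

-pi/2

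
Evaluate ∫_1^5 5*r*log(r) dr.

Integrate by parts once (u = ln r, dv = 5*r dr).
An antiderivative is F(r) = 5*r**2*(2*log(r) - 1)/4.
Then F(5) - F(1) = (-125/4 + 125*log(5)/2) - (-5/4) = -30 + 125*log(5)/2.

-30 + 125*log(5)/2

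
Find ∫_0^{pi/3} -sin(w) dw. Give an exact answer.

An antiderivative is F(w) = cos(w).
Then F(pi/3) - F(0) = (1/2) - (1) = -1/2.

-1/2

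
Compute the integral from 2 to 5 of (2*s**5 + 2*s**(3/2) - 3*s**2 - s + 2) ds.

By the power rule, an antiderivative is F(s) = s**6/3 + 4*s**(5/2)/5 - s**3 - s**2/2 + 2*s.
Then F(5) - F(2) = (20*sqrt(5) + 30485/6) - (16*sqrt(2)/5 + 46/3) = -16*sqrt(2)/5 + 20*sqrt(5) + 10131/2.

-16*sqrt(2)/5 + 20*sqrt(5) + 10131/2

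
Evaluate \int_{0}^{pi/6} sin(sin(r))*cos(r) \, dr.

Let u = sin(r), so du = cos(r) dr. When r = 0, u = 0; when r = pi/6, u = 1/2.
The integral becomes ∫ sin(u) du from 0 to 1/2, with antiderivative -cos(u).
Back in r: F(r) = -cos(sin(r)).
Then F(pi/6) - F(0) = (-cos(1/2)) - (-1) = 1 - cos(1/2).

1 - cos(1/2)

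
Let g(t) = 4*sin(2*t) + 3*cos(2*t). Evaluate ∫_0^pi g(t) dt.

An antiderivative is F(t) = 3*sin(2*t)/2 - 2*cos(2*t).
Then F(pi) - F(0) = (-2) - (-2) = 0.

0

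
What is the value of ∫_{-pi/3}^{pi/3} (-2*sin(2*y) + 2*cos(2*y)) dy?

sqrt(3)

An antiderivative is F(y) = sin(2*y) + cos(2*y).
Then F(pi/3) - F(-pi/3) = (-1/2 + sqrt(3)/2) - (-sqrt(3)/2 - 1/2) = sqrt(3).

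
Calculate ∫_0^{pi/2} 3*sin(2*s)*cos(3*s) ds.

Use the identity sin(2*s)cos(3*s) = [sin(5*s) + sin(-s)]/2.
An antiderivative is F(s) = 3*cos(s)/2 - 3*cos(5*s)/10.
Then F(pi/2) - F(0) = (0) - (6/5) = -6/5.

-6/5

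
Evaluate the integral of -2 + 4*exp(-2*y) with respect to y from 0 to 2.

An antiderivative is F(y) = -2*y - 2*exp(-2*y).
Then F(2) - F(0) = (-4 - 2*exp(-4)) - (-2) = -2 - 2*exp(-4).

-2 - 2*exp(-4)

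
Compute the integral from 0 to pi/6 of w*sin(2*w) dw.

-pi/24 + sqrt(3)/8

Integrate by parts once (u = w, dv = sin(2*w) dw).
An antiderivative is F(w) = -w*cos(2*w)/2 + sin(2*w)/4.
Then F(pi/6) - F(0) = (-pi/24 + sqrt(3)/8) - (0) = -pi/24 + sqrt(3)/8.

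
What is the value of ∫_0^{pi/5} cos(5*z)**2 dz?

pi/10

Use the identity cos^2(5*z) = (1 + cos(10*z))/2.
An antiderivative is F(z) = z/2 + sin(10*z)/20.
Then F(pi/5) - F(0) = (pi/10) - (0) = pi/10.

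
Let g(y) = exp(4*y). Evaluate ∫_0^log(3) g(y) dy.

Let u = exp(y), so du = exp(y) dy. When y = 0, u = 1; when y = log(3), u = 3.
The integral becomes ∫ u**3 du from 1 to 3, with antiderivative u**4/4.
Back in y: F(y) = exp(4*y)/4.
Then F(log(3)) - F(0) = (81/4) - (1/4) = 20.

20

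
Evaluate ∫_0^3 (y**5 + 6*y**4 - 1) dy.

4101/10

By the power rule, an antiderivative is F(y) = y**6/6 + 6*y**5/5 - y.
Then F(3) - F(0) = (4101/10) - (0) = 4101/10.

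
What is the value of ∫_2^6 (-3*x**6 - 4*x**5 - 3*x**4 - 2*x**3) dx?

-16407872/105

By the power rule, an antiderivative is F(x) = -3*x**7/7 - 2*x**6/3 - 3*x**5/5 - x**4/2.
Then F(6) - F(2) = (-5473656/35) - (-13096/105) = -16407872/105.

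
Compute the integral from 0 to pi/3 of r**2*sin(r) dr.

-1 - pi**2/18 + sqrt(3)*pi/3

Integrate by parts twice (u = r^2, dv = sin(r) dr).
An antiderivative is F(r) = -r**2*cos(r) + 2*r*sin(r) + 2*cos(r).
Then F(pi/3) - F(0) = (-pi**2/18 + 1 + sqrt(3)*pi/3) - (2) = -1 - pi**2/18 + sqrt(3)*pi/3.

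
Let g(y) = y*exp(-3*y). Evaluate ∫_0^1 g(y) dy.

Integrate by parts once (u = y, dv = exp(-3*y) dy).
An antiderivative is F(y) = (-3*y - 1)*exp(-3*y)/9.
Then F(1) - F(0) = (-4*exp(-3)/9) - (-1/9) = (-4 + exp(3))*exp(-3)/9.

(-4 + exp(3))*exp(-3)/9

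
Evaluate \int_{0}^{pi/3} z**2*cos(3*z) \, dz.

-2*pi/27

Integrate by parts twice (u = z^2, dv = cos(3*z) dz).
An antiderivative is F(z) = z**2*sin(3*z)/3 + 2*z*cos(3*z)/9 - 2*sin(3*z)/27.
Then F(pi/3) - F(0) = (-2*pi/27) - (0) = -2*pi/27.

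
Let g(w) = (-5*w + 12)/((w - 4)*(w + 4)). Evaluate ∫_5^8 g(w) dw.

-10*log(2) + 4*log(3)

Factor the denominator: w**2 - 16 = (w + 4)(w - 4).
Partial fractions: (-5*w + 12)/((w - 4)*(w + 4)) = -4/(w + 4) - 1/(w - 4).
An antiderivative is F(w) = -log(w - 4) - 4*log(w + 4).
Then F(8) - F(5) = (-10*log(2) - 4*log(3)) - (-8*log(3)) = -10*log(2) + 4*log(3).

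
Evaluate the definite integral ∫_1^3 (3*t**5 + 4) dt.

372

By the power rule, an antiderivative is F(t) = t**6/2 + 4*t.
Then F(3) - F(1) = (753/2) - (9/2) = 372.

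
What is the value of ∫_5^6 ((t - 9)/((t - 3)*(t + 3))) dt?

Factor the denominator: t**2 - 9 = (t + 3)(t - 3).
Partial fractions: (t - 9)/((t - 3)*(t + 3)) = 2/(t + 3) - 1/(t - 3).
An antiderivative is F(t) = -log(t - 3) + 2*log(t + 3).
Then F(6) - F(5) = (log(27)) - (log(32)) = log(27/32).

log(27/32)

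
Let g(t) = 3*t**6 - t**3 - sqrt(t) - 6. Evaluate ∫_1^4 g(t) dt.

582529/84

By the power rule, an antiderivative is F(t) = 3*t**7/7 - t**4/4 - 2*t**(3/2)/3 - 6*t.
Then F(4) - F(1) = (145496/21) - (-545/84) = 582529/84.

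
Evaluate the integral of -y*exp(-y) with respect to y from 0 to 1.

-1 + 2*exp(-1)

Integrate by parts once (u = y, dv = -exp(-y) dy).
An antiderivative is F(y) = (y + 1)*exp(-y).
Then F(1) - F(0) = (2*exp(-1)) - (1) = -1 + 2*exp(-1).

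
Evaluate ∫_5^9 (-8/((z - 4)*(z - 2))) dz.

-4*log(5) - 4*log(3) + 4*log(7)

Factor the denominator: z**2 - 6*z + 8 = (z - 2)(z - 4).
Partial fractions: -8/((z - 4)*(z - 2)) = 4/(z - 2) - 4/(z - 4).
An antiderivative is F(z) = -4*log(z - 4) + 4*log(z - 2).
Then F(9) - F(5) = (-4*log(5) + 4*log(7)) - (log(81)) = -4*log(5) - 4*log(3) + 4*log(7).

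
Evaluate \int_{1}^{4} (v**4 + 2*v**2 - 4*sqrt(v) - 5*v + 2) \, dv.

By the power rule, an antiderivative is F(v) = v**5/5 - 8*v**(3/2)/3 + 2*v**3/3 - 5*v**2/2 + 2*v.
Then F(4) - F(1) = (2912/15) - (-23/10) = 5893/30.

5893/30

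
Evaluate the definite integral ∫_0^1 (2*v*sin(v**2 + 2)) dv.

Let u = v**2 + 2, so du = 2*v dv. When v = 0, u = 2; when v = 1, u = 3.
The integral becomes ∫ sin(u) du from 2 to 3, with antiderivative -cos(u).
Back in v: F(v) = -cos(v**2 + 2).
Then F(1) - F(0) = (-cos(3)) - (-cos(2)) = cos(2) - cos(3).

cos(2) - cos(3)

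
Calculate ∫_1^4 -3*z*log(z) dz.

45/4 - 48*log(2)

Integrate by parts once (u = ln z, dv = -3*z dz).
An antiderivative is F(z) = -3*z**2*(2*log(z) - 1)/4.
Then F(4) - F(1) = (12 - 48*log(2)) - (3/4) = 45/4 - 48*log(2).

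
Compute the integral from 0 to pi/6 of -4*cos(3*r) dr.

-4/3

An antiderivative is F(r) = -4*sin(3*r)/3.
Then F(pi/6) - F(0) = (-4/3) - (0) = -4/3.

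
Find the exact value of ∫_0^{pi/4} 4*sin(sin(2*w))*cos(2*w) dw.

Let u = sin(2*w), so du = 2*cos(2*w) dw. When w = 0, u = 0; when w = pi/4, u = 1.
The integral becomes 2·∫ sin(u) du from 0 to 1, with antiderivative -2*cos(u).
Back in w: F(w) = -2*cos(sin(2*w)).
Then F(pi/4) - F(0) = (-2*cos(1)) - (-2) = 2 - 2*cos(1).

2 - 2*cos(1)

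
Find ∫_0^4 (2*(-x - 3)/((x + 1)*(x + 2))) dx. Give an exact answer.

-4*log(5) + 2*log(3)

Factor the denominator: x**2 + 3*x + 2 = (x + 2)(x + 1).
Partial fractions: 2*(-x - 3)/((x + 1)*(x + 2)) = 2/(x + 2) - 4/(x + 1).
An antiderivative is F(x) = -4*log(x + 1) + 2*log(x + 2).
Then F(4) - F(0) = (-4*log(5) + 2*log(2) + 2*log(3)) - (log(4)) = -4*log(5) + 2*log(3).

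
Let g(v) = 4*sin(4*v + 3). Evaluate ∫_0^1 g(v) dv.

cos(3) - cos(7)

Let u = 4*v + 3, so du = 4 dv. When v = 0, u = 3; when v = 1, u = 7.
The integral becomes ∫ sin(u) du from 3 to 7, with antiderivative -cos(u).
Back in v: F(v) = -cos(4*v + 3).
Then F(1) - F(0) = (-cos(7)) - (-cos(3)) = cos(3) - cos(7).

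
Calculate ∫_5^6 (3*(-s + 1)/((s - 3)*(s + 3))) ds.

Factor the denominator: s**2 - 9 = (s + 3)(s - 3).
Partial fractions: 3*(-s + 1)/((s - 3)*(s + 3)) = -2/(s + 3) - 1/(s - 3).
An antiderivative is F(s) = -log(s - 3) - 2*log(s + 3).
Then F(6) - F(5) = (-5*log(3)) - (-7*log(2)) = -5*log(3) + 7*log(2).

-5*log(3) + 7*log(2)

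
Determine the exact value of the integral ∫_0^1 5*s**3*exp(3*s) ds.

Integrate by parts 3 times (u = s^3, dv = 5*exp(3*s) ds).
An antiderivative is F(s) = (45*s**3 - 45*s**2 + 30*s - 10)*exp(3*s)/27.
Then F(1) - F(0) = (20*exp(3)/27) - (-10/27) = 10/27 + 20*exp(3)/27.

10/27 + 20*exp(3)/27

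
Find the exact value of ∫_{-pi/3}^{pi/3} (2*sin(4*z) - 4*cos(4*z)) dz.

sqrt(3)

An antiderivative is F(z) = -sin(4*z) - cos(4*z)/2.
Then F(pi/3) - F(-pi/3) = (1/4 + sqrt(3)/2) - (1/4 - sqrt(3)/2) = sqrt(3).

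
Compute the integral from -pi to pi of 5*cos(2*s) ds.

An antiderivative is F(s) = 5*sin(2*s)/2.
Then F(pi) - F(-pi) = (0) - (0) = 0.

0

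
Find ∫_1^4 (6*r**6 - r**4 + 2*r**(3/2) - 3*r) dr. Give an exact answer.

By the power rule, an antiderivative is F(r) = 6*r**7/7 + 4*r**(5/2)/5 - r**5/5 - 3*r**2/2.
Then F(4) - F(1) = (484408/35) - (-3/70) = 968819/70.

968819/70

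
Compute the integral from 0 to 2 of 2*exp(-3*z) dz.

2/3 - 2*exp(-6)/3

An antiderivative is F(z) = -2*exp(-3*z)/3.
Then F(2) - F(0) = (-2*exp(-6)/3) - (-2/3) = 2/3 - 2*exp(-6)/3.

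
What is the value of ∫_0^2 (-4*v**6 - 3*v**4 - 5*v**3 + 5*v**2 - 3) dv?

-11026/105

By the power rule, an antiderivative is F(v) = -4*v**7/7 - 3*v**5/5 - 5*v**4/4 + 5*v**3/3 - 3*v.
Then F(2) - F(0) = (-11026/105) - (0) = -11026/105.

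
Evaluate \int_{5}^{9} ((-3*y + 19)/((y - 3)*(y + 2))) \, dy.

Factor the denominator: y**2 - y - 6 = (y + 2)(y - 3).
Partial fractions: (-3*y + 19)/((y - 3)*(y + 2)) = -5/(y + 2) + 2/(y - 3).
An antiderivative is F(y) = 2*log(y - 3) - 5*log(y + 2).
Then F(9) - F(5) = (-5*log(11) + 2*log(2) + 2*log(3)) - (-5*log(7) + 2*log(2)) = -5*log(11) + 2*log(3) + 5*log(7).

-5*log(11) + 2*log(3) + 5*log(7)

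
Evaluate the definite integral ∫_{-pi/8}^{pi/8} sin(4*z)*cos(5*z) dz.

Use the identity sin(4*z)cos(5*z) = [sin(9*z) + sin(-z)]/2.
An antiderivative is F(z) = cos(z)/2 - cos(9*z)/18.
Then F(pi/8) - F(-pi/8) = (5*sqrt(sqrt(2) + 2)/18) - (5*sqrt(sqrt(2) + 2)/18) = 0.

0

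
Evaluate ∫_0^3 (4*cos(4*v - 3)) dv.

sin(3) + sin(9)

Let u = 4*v - 3, so du = 4 dv. When v = 0, u = -3; when v = 3, u = 9.
The integral becomes ∫ cos(u) du from -3 to 9, with antiderivative sin(u).
Back in v: F(v) = sin(4*v - 3).
Then F(3) - F(0) = (sin(9)) - (-sin(3)) = sin(3) + sin(9).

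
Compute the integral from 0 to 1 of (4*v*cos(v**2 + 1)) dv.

Let u = v**2 + 1, so du = 2*v dv. When v = 0, u = 1; when v = 1, u = 2.
The integral becomes 2·∫ cos(u) du from 1 to 2, with antiderivative 2*sin(u).
Back in v: F(v) = 2*sin(v**2 + 1).
Then F(1) - F(0) = (2*sin(2)) - (2*sin(1)) = -2*sin(1) + 2*sin(2).

-2*sin(1) + 2*sin(2)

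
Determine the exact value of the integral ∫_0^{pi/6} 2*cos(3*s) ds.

An antiderivative is F(s) = 2*sin(3*s)/3.
Then F(pi/6) - F(0) = (2/3) - (0) = 2/3.

2/3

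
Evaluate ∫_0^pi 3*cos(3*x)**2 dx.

3*pi/2

Use the identity cos^2(3*x) = (1 + cos(6*x))/2.
An antiderivative is F(x) = 3*x/2 + sin(6*x)/4.
Then F(pi) - F(0) = (3*pi/2) - (0) = 3*pi/2.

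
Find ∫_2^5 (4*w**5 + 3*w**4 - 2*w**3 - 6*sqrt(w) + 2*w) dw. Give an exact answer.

-20*sqrt(5) + 8*sqrt(2) + 119463/10

By the power rule, an antiderivative is F(w) = 2*w**6/3 + 3*w**5/5 - w**4/2 - 4*w**(3/2) + w**2.
Then F(5) - F(2) = (72025/6 - 20*sqrt(5)) - (868/15 - 8*sqrt(2)) = -20*sqrt(5) + 8*sqrt(2) + 119463/10.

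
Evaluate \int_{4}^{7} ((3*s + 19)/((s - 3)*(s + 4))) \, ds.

-log(11) + 11*log(2)

Factor the denominator: s**2 + s - 12 = (s + 4)(s - 3).
Partial fractions: (3*s + 19)/((s - 3)*(s + 4)) = -1/(s + 4) + 4/(s - 3).
An antiderivative is F(s) = 4*log(s - 3) - log(s + 4).
Then F(7) - F(4) = (-log(11) + 8*log(2)) - (-log(8)) = -log(11) + 11*log(2).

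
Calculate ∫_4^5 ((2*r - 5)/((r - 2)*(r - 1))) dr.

Factor the denominator: r**2 - 3*r + 2 = (r - 1)(r - 2).
Partial fractions: (2*r - 5)/((r - 2)*(r - 1)) = 3/(r - 1) - 1/(r - 2).
An antiderivative is F(r) = -log(r - 2) + 3*log(r - 1).
Then F(5) - F(4) = (log(64/3)) - (log(27/2)) = -4*log(3) + 7*log(2).

-4*log(3) + 7*log(2)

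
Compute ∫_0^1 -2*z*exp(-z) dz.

Integrate by parts once (u = z, dv = -2*exp(-z) dz).
An antiderivative is F(z) = (2*z + 2)*exp(-z).
Then F(1) - F(0) = (4*exp(-1)) - (2) = -2 + 4*exp(-1).

-2 + 4*exp(-1)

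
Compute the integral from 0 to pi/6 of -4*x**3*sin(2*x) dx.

Integrate by parts 3 times (u = x^3, dv = -4*sin(2*x) dx).
An antiderivative is F(x) = 2*x**3*cos(2*x) - 3*x**2*sin(2*x) - 3*x*cos(2*x) + 3*sin(2*x)/2.
Then F(pi/6) - F(0) = (-pi/4 - sqrt(3)*pi**2/24 + pi**3/216 + 3*sqrt(3)/4) - (0) = -pi/4 - sqrt(3)*pi**2/24 + pi**3/216 + 3*sqrt(3)/4.

-pi/4 - sqrt(3)*pi**2/24 + pi**3/216 + 3*sqrt(3)/4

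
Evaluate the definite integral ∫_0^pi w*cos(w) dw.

-2

Integrate by parts once (u = w, dv = cos(w) dw).
An antiderivative is F(w) = w*sin(w) + cos(w).
Then F(pi) - F(0) = (-1) - (1) = -2.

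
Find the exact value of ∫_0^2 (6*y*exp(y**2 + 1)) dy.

Let u = y**2 + 1, so du = 2*y dy. When y = 0, u = 1; when y = 2, u = 5.
The integral becomes 3·∫ exp(u) du from 1 to 5, with antiderivative 3*exp(u).
Back in y: F(y) = 3*exp(y**2 + 1).
Then F(2) - F(0) = (3*exp(5)) - (3*exp(1)) = -3*exp(1)*(1 - exp(4)).

-3*exp(1)*(1 - exp(4))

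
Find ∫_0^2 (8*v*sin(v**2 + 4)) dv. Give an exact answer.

4*cos(4) - 4*cos(8)

Let u = v**2 + 4, so du = 2*v dv. When v = 0, u = 4; when v = 2, u = 8.
The integral becomes 4·∫ sin(u) du from 4 to 8, with antiderivative -4*cos(u).
Back in v: F(v) = -4*cos(v**2 + 4).
Then F(2) - F(0) = (-4*cos(8)) - (-4*cos(4)) = 4*cos(4) - 4*cos(8).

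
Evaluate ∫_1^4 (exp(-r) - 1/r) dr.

An antiderivative is F(r) = -log(r) - exp(-r).
Then F(4) - F(1) = ((-log(4**exp(4)) - 1)*exp(-4)) - (-exp(-1)) = (-log(4**exp(4)) - 1 + exp(3))*exp(-4).

(-log(4**exp(4)) - 1 + exp(3))*exp(-4)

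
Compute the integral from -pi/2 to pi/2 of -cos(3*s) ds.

An antiderivative is F(s) = -sin(3*s)/3.
Then F(pi/2) - F(-pi/2) = (1/3) - (-1/3) = 2/3.

2/3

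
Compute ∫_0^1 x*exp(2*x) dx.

1/4 + exp(2)/4

Integrate by parts once (u = x, dv = exp(2*x) dx).
An antiderivative is F(x) = (2*x - 1)*exp(2*x)/4.
Then F(1) - F(0) = (exp(2)/4) - (-1/4) = 1/4 + exp(2)/4.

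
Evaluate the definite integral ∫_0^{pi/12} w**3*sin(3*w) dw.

Integrate by parts 3 times (u = w^3, dv = sin(3*w) dw).
An antiderivative is F(w) = -w**3*cos(3*w)/3 + w**2*sin(3*w)/3 + 2*w*cos(3*w)/9 - 2*sin(3*w)/27.
Then F(pi/12) - F(0) = (sqrt(2)*(-384 - pi**3 + 12*pi**2 + 96*pi)/10368) - (0) = sqrt(2)*(-384 - pi**3 + 12*pi**2 + 96*pi)/10368.

sqrt(2)*(-384 - pi**3 + 12*pi**2 + 96*pi)/10368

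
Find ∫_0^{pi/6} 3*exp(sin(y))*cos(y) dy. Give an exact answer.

Let u = sin(y), so du = cos(y) dy. When y = 0, u = 0; when y = pi/6, u = 1/2.
The integral becomes 3·∫ exp(u) du from 0 to 1/2, with antiderivative 3*exp(u).
Back in y: F(y) = 3*exp(sin(y)).
Then F(pi/6) - F(0) = (3*exp(1/2)) - (3) = -3 + 3*exp(1/2).

-3 + 3*exp(1/2)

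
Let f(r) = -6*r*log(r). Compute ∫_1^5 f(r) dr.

36 - 75*log(5)

Integrate by parts once (u = ln r, dv = -6*r dr).
An antiderivative is F(r) = -3*r**2*(2*log(r) - 1)/2.
Then F(5) - F(1) = (75/2 - 75*log(5)) - (3/2) = 36 - 75*log(5).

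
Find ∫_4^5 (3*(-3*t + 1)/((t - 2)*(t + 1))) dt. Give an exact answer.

Factor the denominator: t**2 - t - 2 = (t + 1)(t - 2).
Partial fractions: 3*(-3*t + 1)/((t - 2)*(t + 1)) = -4/(t + 1) - 5/(t - 2).
An antiderivative is F(t) = -5*log(t - 2) - 4*log(t + 1).
Then F(5) - F(4) = (-9*log(3) - 4*log(2)) - (-4*log(5) - 5*log(2)) = -9*log(3) + log(2) + 4*log(5).

-9*log(3) + log(2) + 4*log(5)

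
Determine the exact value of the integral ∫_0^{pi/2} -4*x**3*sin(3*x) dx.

-8/27 + pi**2/3

Integrate by parts 3 times (u = x^3, dv = -4*sin(3*x) dx).
An antiderivative is F(x) = 4*x**3*cos(3*x)/3 - 4*x**2*sin(3*x)/3 - 8*x*cos(3*x)/9 + 8*sin(3*x)/27.
Then F(pi/2) - F(0) = (-8/27 + pi**2/3) - (0) = -8/27 + pi**2/3.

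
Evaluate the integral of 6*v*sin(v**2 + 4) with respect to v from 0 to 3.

-3*cos(13) + 3*cos(4)

Let u = v**2 + 4, so du = 2*v dv. When v = 0, u = 4; when v = 3, u = 13.
The integral becomes 3·∫ sin(u) du from 4 to 13, with antiderivative -3*cos(u).
Back in v: F(v) = -3*cos(v**2 + 4).
Then F(3) - F(0) = (-3*cos(13)) - (-3*cos(4)) = -3*cos(13) + 3*cos(4).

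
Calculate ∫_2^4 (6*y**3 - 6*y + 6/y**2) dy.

By the power rule, an antiderivative is F(y) = 3*y**4/2 - 3*y**2 - 6/y.
Then F(4) - F(2) = (669/2) - (9) = 651/2.

651/2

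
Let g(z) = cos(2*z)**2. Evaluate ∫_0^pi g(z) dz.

pi/2

Use the identity cos^2(2*z) = (1 + cos(4*z))/2.
An antiderivative is F(z) = z/2 + sin(4*z)/8.
Then F(pi) - F(0) = (pi/2) - (0) = pi/2.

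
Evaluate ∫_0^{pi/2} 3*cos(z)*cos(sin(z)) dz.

3*sin(1)

Let u = sin(z), so du = cos(z) dz. When z = 0, u = 0; when z = pi/2, u = 1.
The integral becomes 3·∫ cos(u) du from 0 to 1, with antiderivative 3*sin(u).
Back in z: F(z) = 3*sin(sin(z)).
Then F(pi/2) - F(0) = (3*sin(1)) - (0) = 3*sin(1).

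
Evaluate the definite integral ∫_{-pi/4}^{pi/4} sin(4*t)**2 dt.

Use the identity sin^2(4*t) = (1 - cos(8*t))/2.
An antiderivative is F(t) = t/2 - sin(8*t)/16.
Then F(pi/4) - F(-pi/4) = (pi/8) - (-pi/8) = pi/4.

pi/4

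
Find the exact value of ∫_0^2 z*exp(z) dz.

Integrate by parts once (u = z, dv = exp(z) dz).
An antiderivative is F(z) = (z - 1)*exp(z).
Then F(2) - F(0) = (exp(2)) - (-1) = 1 + exp(2).

1 + exp(2)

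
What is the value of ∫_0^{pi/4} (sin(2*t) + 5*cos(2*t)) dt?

3

An antiderivative is F(t) = 5*sin(2*t)/2 - cos(2*t)/2.
Then F(pi/4) - F(0) = (5/2) - (-1/2) = 3.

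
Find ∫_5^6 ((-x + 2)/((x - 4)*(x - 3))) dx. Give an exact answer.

log(3/8)

Factor the denominator: x**2 - 7*x + 12 = (x - 3)(x - 4).
Partial fractions: (-x + 2)/((x - 4)*(x - 3)) = 1/(x - 3) - 2/(x - 4).
An antiderivative is F(x) = -2*log(x - 4) + log(x - 3).
Then F(6) - F(5) = (log(3/4)) - (log(2)) = log(3/8).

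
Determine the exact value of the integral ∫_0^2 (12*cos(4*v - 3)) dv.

Let u = 4*v - 3, so du = 4 dv. When v = 0, u = -3; when v = 2, u = 5.
The integral becomes 3·∫ cos(u) du from -3 to 5, with antiderivative 3*sin(u).
Back in v: F(v) = 3*sin(4*v - 3).
Then F(2) - F(0) = (3*sin(5)) - (-3*sin(3)) = 3*sin(5) + 3*sin(3).

3*sin(5) + 3*sin(3)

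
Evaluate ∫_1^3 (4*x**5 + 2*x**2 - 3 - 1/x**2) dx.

496

By the power rule, an antiderivative is F(x) = 2*x**6/3 + 2*x**3/3 - 3*x + 1/x.
Then F(3) - F(1) = (1486/3) - (-2/3) = 496.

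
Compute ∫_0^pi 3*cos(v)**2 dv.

3*pi/2

Use the identity cos^2(v) = (1 + cos(2*v))/2.
An antiderivative is F(v) = 3*v/2 + 3*sin(2*v)/4.
Then F(pi) - F(0) = (3*pi/2) - (0) = 3*pi/2.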